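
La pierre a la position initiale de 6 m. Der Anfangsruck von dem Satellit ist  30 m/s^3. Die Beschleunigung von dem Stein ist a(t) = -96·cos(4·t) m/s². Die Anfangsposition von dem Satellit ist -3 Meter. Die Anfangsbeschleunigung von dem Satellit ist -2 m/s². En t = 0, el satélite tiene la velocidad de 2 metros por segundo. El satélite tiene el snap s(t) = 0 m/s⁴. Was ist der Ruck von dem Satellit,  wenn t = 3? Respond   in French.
En partant du snap s(t) = 0, nous prenons 1 intégrale. L'intégrale du snap est le jerk. En utilisant j(0) = 30, nous obtenons j(t) = 30. De l'équation du jerk j(t) = 30, nous substituons t = 3 pour obtenir j = 30.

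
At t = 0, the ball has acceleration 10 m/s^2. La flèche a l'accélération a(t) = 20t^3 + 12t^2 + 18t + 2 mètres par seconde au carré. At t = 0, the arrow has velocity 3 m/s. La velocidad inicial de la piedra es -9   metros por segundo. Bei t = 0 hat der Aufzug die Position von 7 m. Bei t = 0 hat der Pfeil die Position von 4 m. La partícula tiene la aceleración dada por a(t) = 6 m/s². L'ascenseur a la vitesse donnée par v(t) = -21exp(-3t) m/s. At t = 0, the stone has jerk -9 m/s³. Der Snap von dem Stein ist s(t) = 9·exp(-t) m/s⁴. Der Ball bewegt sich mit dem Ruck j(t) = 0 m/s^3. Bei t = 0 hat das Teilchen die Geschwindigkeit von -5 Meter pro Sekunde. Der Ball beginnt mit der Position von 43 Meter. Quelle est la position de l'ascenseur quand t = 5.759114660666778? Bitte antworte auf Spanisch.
Partiendo de la velocidad v(t) = -21·exp(-3·t), tomamos 1 antiderivada. La antiderivada de la velocidad, con x(0) = 7, da la posición: x(t) = 7·exp(-3·t). De la ecuación de la posición x(t) = 7·exp(-3·t), sustituimos t = 5.759114660666778 para obtener x = 2.19605335107584E-7.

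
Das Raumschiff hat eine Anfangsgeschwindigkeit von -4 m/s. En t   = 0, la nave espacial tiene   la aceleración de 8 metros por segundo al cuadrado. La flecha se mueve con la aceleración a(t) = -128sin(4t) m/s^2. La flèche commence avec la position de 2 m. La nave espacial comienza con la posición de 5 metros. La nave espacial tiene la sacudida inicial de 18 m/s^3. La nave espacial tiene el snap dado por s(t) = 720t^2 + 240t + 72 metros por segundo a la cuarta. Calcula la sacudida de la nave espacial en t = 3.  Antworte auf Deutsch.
Ausgehend von dem Snap s(t) = 720·t^2 + 240·t + 72, nehmen wir 1 Stammfunktion. Das Integral von dem Snap ist der Ruck. Mit j(0) = 18 erhalten wir j(t) = 240·t^3 + 120·t^2 + 72·t + 18. Wir haben den Ruck j(t) = 240·t^3 + 120·t^2 + 72·t + 18. Durch Einsetzen von t = 3: j(3) = 7794.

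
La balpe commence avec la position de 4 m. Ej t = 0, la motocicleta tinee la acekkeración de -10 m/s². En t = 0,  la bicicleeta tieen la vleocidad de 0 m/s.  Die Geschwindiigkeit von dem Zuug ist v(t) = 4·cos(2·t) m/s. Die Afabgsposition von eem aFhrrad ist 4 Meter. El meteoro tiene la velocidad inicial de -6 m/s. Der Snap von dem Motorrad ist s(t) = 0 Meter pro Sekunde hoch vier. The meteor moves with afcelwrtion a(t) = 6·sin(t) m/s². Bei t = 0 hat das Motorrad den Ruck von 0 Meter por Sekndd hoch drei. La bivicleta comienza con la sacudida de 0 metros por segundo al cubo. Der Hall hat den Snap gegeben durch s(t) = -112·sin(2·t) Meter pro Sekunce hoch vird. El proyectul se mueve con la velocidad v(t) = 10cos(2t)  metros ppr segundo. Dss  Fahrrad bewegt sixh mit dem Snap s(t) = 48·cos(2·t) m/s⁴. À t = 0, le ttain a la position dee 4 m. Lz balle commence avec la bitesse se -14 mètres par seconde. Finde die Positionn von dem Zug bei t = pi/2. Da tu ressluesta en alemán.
Wir müssen unsere Gleichung für die Geschwindigkeit v(t) = 4·cos(2·t) 1-mal integrieren. Die Stammfunktion von der Geschwindigkeit ist die Position. Mit x(0) = 4 erhalten wir x(t) = 2·sin(2·t) + 4. Aus der Gleichung für die Position x(t) = 2·sin(2·t) + 4, setzen wir t = pi/2 ein und erhalten x = 4.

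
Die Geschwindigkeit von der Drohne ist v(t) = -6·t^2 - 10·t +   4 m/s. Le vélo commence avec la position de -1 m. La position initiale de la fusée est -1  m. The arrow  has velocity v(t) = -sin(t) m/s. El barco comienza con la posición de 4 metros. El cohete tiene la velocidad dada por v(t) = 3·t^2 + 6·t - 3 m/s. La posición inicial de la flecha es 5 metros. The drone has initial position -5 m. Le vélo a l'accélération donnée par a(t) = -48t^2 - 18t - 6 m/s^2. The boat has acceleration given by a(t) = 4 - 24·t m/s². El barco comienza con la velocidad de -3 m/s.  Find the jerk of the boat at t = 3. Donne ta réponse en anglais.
Starting from acceleration a(t) = 4 - 24·t, we take 1 derivative. Differentiating acceleration, we get jerk: j(t) = -24. Using j(t) = -24 and substituting t = 3, we find j = -24.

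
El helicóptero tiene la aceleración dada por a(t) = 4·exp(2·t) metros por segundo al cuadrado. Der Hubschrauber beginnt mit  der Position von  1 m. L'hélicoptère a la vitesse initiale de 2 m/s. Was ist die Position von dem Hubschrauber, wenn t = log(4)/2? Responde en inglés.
To find the answer, we compute 2 antiderivatives of a(t) = 4·exp(2·t). Finding the integral of a(t) and using v(0) = 2: v(t) = 2·exp(2·t). Taking ∫v(t)dt and applying x(0) = 1, we find x(t) = exp(2·t). From the given position equation x(t) = exp(2·t), we substitute t = log(4)/2 to get x = 4.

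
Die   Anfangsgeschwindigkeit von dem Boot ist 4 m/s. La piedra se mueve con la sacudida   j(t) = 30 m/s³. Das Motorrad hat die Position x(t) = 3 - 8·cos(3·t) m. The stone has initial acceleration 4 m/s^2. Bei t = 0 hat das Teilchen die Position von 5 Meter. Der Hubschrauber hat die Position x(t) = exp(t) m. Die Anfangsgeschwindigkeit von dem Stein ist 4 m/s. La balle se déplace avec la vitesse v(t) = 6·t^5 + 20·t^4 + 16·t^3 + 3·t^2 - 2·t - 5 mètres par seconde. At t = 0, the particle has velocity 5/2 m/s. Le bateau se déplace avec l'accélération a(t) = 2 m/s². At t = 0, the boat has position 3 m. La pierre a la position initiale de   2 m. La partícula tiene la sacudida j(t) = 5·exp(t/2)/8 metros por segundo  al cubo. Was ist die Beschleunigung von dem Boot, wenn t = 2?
Wir haben die Beschleunigung a(t) = 2. Durch Einsetzen von t = 2: a(2) = 2.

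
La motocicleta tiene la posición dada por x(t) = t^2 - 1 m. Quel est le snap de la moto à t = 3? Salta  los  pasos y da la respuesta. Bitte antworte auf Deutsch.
Die Antwort ist 0.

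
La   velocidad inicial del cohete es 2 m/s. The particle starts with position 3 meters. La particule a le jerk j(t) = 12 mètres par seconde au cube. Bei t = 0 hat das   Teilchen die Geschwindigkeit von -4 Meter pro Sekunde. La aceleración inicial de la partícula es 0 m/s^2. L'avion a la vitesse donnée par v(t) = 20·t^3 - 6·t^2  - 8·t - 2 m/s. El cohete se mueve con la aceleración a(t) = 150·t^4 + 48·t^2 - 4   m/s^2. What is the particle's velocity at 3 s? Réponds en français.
En partant du jerk j(t) = 12, nous prenons 2 intégrales. L'intégrale du jerk est l'accélération. En utilisant a(0) = 0, nous obtenons a(t) = 12·t. En intégrant l'accélération et en utilisant la condition initiale v(0) = -4, nous obtenons v(t) = 6·t^2 - 4. De l'équation de la vitesse v(t) = 6·t^2 - 4, nous substituons t = 3 pour obtenir v = 50.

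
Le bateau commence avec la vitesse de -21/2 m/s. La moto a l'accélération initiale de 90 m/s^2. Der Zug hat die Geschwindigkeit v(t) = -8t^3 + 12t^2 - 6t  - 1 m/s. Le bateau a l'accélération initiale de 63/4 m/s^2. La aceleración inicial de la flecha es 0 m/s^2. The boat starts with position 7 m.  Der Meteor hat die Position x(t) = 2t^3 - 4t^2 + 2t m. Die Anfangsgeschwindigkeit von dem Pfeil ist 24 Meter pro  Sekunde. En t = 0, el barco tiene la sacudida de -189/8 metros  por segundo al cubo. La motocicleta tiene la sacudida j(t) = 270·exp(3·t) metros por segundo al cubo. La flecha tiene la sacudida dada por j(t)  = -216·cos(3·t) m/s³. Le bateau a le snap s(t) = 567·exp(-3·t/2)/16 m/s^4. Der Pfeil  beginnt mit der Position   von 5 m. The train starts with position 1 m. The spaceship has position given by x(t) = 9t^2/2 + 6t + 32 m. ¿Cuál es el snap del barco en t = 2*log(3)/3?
Usando s(t) = 567·exp(-3·t/2)/16 y sustituyendo t = 2*log(3)/3, encontramos s = 189/16.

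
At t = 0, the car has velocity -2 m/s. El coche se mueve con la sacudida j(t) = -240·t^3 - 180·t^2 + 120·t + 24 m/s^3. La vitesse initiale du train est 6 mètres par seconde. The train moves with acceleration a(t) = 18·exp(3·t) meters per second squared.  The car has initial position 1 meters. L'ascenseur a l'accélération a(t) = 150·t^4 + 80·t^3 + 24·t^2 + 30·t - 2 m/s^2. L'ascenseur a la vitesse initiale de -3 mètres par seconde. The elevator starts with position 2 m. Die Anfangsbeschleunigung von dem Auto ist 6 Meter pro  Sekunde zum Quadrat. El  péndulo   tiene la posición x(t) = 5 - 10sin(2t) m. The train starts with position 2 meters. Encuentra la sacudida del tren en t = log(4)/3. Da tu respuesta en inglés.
We must differentiate our acceleration equation a(t) = 18·exp(3·t) 1 time. Differentiating acceleration, we get jerk: j(t) = 54·exp(3·t). From the given jerk equation j(t) = 54·exp(3·t), we substitute t = log(4)/3 to get j = 216.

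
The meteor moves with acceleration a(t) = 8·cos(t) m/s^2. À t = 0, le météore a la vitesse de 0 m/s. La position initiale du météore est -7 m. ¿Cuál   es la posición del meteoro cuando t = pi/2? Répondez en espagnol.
Debemos encontrar la integral de nuestra ecuación de la aceleración a(t) = 8·cos(t) 2 veces. La integral de la aceleración, con v(0) = 0, da la velocidad: v(t) = 8·sin(t). La antiderivada de la velocidad es la posición. Usando x(0) = -7, obtenemos x(t) = 1 - 8·cos(t). Tenemos la posición x(t) = 1 - 8·cos(t). Sustituyendo t = pi/2: x(pi/2) = 1.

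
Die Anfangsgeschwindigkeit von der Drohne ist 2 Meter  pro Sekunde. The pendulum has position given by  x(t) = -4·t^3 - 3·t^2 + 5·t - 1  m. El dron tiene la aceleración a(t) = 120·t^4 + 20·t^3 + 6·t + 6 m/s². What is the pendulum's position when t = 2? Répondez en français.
Nous avons la position x(t) = -4·t^3 - 3·t^2 + 5·t - 1. En substituant t = 2: x(2) = -35.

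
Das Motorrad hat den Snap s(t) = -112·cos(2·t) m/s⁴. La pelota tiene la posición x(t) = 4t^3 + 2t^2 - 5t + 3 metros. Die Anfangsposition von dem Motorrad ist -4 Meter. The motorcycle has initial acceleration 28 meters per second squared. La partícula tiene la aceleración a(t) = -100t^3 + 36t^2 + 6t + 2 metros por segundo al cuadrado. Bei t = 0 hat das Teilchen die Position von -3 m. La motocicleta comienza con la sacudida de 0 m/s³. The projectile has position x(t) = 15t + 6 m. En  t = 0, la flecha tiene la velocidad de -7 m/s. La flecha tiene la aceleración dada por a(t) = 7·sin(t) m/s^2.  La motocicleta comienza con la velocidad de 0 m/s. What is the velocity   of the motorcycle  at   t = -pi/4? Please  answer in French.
Nous devons trouver la primitive de notre équation du snap s(t) = -112·cos(2·t) 3 fois. En intégrant le snap et en utilisant la condition initiale j(0) = 0, nous obtenons j(t) = -56·sin(2·t). En prenant ∫j(t)dt et en appliquant a(0) = 28, nous trouvons a(t) = 28·cos(2·t). En prenant ∫a(t)dt et en appliquant v(0) = 0, nous trouvons v(t) = 14·sin(2·t). En utilisant v(t) = 14·sin(2·t) et en substituant t = -pi/4, nous trouvons v = -14.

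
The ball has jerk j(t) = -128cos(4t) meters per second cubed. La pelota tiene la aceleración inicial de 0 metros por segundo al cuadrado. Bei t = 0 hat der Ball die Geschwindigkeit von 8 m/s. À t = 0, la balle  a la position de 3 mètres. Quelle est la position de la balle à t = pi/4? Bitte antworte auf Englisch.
We need to integrate our jerk equation j(t) = -128·cos(4·t) 3 times. The antiderivative of jerk is acceleration. Using a(0) = 0, we get a(t) = -32·sin(4·t). Finding the integral of a(t) and using v(0) = 8: v(t) = 8·cos(4·t). Finding the antiderivative of v(t) and using x(0) = 3: x(t) = 2·sin(4·t) + 3. We have position x(t) = 2·sin(4·t) + 3. Substituting t = pi/4: x(pi/4) = 3.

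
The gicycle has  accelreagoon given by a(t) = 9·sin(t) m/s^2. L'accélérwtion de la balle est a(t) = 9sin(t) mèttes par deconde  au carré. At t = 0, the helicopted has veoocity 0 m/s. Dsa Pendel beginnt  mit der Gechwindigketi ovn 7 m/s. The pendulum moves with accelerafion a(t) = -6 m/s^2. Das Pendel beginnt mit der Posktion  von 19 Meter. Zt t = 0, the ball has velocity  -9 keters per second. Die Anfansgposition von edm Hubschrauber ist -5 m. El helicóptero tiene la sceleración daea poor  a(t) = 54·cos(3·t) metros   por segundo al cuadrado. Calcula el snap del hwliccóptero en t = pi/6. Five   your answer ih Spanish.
Para resolver esto, necesitamos tomar 2 derivadas de nuestra ecuación de la aceleración a(t) = 54·cos(3·t). La derivada de la aceleración da la sacudida: j(t) = -162·sin(3·t). La derivada de la sacudida da el snap: s(t) = -486·cos(3·t). Tenemos el snap s(t) = -486·cos(3·t). Sustituyendo t = pi/6: s(pi/6) = 0.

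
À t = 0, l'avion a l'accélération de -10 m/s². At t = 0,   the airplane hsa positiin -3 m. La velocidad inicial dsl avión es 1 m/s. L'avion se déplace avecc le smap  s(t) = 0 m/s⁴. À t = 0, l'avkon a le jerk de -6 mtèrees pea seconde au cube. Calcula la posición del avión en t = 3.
Necesitamos integrar nuestra ecuación del snap s(t) = 0 4 veces. La antiderivada del snap, con j(0) = -6, da la sacudida: j(t) = -6. Integrando la sacudida y usando la condición inicial a(0) = -10, obtenemos a(t) = -6·t - 10. La antiderivada de la aceleración, con v(0) = 1, da la velocidad: v(t) = -3·t^2 - 10·t + 1. Tomando ∫v(t)dt y aplicando x(0) = -3, encontramos x(t) = -t^3 - 5·t^2 + t - 3. Tenemos la posición x(t) = -t^3 - 5·t^2 + t - 3. Sustituyendo t = 3: x(3) = -72.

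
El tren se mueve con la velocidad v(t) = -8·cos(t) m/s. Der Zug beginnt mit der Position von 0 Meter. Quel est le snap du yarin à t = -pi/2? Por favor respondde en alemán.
Ausgehend von der Geschwindigkeit v(t) = -8·cos(t), nehmen wir 3 Ableitungen. Mit d/dt von v(t) finden wir a(t) = 8·sin(t). Die Ableitung von der Beschleunigung ergibt den Ruck: j(t) = 8·cos(t). Durch Ableiten von dem Ruck erhalten wir den Snap: s(t) = -8·sin(t). Aus der Gleichung für den Snap s(t) = -8·sin(t), setzen wir t = -pi/2 ein und erhalten s = 8.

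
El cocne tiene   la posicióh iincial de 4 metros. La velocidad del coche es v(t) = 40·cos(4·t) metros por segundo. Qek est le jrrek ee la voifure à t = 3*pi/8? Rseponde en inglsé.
To solve this, we need to take 2 derivatives of our velocity equation v(t) = 40·cos(4·t). Taking d/dt of v(t), we find a(t) = -160·sin(4·t). Taking d/dt of a(t), we find j(t) = -640·cos(4·t). Using j(t) = -640·cos(4·t) and substituting t = 3*pi/8, we find j = 0.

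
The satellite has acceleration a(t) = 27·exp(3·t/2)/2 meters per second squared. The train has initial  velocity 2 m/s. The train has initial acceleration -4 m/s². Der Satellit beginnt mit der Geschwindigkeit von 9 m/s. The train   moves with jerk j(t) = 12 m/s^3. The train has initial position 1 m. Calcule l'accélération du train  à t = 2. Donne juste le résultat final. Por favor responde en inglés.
At t = 2, a = 20.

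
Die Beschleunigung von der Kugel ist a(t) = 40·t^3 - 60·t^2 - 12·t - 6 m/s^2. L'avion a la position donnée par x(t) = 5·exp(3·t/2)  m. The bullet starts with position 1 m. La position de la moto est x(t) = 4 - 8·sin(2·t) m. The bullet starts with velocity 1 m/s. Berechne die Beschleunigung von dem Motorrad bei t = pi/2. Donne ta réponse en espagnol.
Para resolver esto, necesitamos tomar 2 derivadas de nuestra ecuación de la posición x(t) = 4 - 8·sin(2·t). La derivada de la posición da la velocidad: v(t) = -16·cos(2·t). Derivando la velocidad, obtenemos la aceleración: a(t) = 32·sin(2·t). De la ecuación de la aceleración a(t) = 32·sin(2·t), sustituimos t = pi/2 para obtener a = 0.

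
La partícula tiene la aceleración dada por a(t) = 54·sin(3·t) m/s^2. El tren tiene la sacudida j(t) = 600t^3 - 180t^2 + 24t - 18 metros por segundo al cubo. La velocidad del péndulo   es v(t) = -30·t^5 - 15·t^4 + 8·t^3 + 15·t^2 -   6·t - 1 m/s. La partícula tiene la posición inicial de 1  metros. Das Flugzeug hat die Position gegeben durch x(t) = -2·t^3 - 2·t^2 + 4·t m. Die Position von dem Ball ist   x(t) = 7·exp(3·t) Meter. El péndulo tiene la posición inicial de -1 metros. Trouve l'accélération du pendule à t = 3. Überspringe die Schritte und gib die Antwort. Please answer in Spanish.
La aceleración en t = 3 es a = -13470.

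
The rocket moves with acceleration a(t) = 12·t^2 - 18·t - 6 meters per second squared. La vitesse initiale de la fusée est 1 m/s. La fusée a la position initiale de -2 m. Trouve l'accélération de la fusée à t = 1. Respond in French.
Nous avons l'accélération a(t) = 12·t^2 - 18·t - 6. En substituant t = 1: a(1) = -12.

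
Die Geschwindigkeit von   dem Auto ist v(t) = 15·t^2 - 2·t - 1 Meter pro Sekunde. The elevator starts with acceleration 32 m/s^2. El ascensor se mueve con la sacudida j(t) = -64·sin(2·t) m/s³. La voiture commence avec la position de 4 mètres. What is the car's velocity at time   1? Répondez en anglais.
From the given velocity equation v(t) = 15·t^2 - 2·t - 1, we substitute t = 1 to get v = 12.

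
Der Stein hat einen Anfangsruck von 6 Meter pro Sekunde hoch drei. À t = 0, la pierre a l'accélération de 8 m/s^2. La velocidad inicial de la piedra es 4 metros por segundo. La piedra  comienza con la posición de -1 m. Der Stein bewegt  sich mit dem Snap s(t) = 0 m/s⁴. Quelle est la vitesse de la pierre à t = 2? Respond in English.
We need to integrate our snap equation s(t) = 0 3 times. The antiderivative of snap is jerk. Using j(0) = 6, we get j(t) = 6. Finding the integral of j(t) and using a(0) = 8: a(t) = 6·t + 8. Integrating acceleration and using the initial condition v(0) = 4, we get v(t) = 3·t^2 + 8·t + 4. We have velocity v(t) = 3·t^2 + 8·t + 4. Substituting t = 2: v(2) = 32.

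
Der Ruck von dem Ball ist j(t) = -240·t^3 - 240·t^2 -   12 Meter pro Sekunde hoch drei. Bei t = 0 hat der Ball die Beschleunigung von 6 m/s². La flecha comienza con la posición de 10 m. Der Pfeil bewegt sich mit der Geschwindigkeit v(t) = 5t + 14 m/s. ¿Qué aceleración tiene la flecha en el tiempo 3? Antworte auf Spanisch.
Partiendo de la velocidad v(t) = 5·t + 14, tomamos 1 derivada. La derivada de la velocidad da la aceleración: a(t) = 5. De la ecuación de la aceleración a(t) = 5, sustituimos t = 3 para obtener a = 5.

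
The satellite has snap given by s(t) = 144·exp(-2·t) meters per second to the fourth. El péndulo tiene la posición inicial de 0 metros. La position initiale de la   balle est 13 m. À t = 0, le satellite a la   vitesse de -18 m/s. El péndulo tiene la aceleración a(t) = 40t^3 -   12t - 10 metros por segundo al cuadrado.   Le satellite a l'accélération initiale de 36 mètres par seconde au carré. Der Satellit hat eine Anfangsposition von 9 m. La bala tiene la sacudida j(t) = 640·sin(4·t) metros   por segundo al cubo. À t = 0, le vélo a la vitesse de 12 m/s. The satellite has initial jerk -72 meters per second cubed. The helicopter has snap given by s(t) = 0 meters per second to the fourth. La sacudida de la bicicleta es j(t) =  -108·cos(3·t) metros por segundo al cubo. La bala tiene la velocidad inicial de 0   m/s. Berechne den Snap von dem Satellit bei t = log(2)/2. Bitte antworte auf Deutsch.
Mit s(t) = 144·exp(-2·t) und Einsetzen von t = log(2)/2, finden wir s = 72.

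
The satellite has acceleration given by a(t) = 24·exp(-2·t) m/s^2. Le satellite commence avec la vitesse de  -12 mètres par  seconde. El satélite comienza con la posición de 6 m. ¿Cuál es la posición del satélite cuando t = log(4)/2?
Para resolver esto, necesitamos tomar 2 antiderivadas de nuestra ecuación de la aceleración a(t) = 24·exp(-2·t). Integrando la aceleración y usando la condición inicial v(0) = -12, obtenemos v(t) = -12·exp(-2·t). La antiderivada de la velocidad, con x(0) = 6, da la posición: x(t) = 6·exp(-2·t). Usando x(t) = 6·exp(-2·t) y sustituyendo t = log(4)/2, encontramos x = 3/2.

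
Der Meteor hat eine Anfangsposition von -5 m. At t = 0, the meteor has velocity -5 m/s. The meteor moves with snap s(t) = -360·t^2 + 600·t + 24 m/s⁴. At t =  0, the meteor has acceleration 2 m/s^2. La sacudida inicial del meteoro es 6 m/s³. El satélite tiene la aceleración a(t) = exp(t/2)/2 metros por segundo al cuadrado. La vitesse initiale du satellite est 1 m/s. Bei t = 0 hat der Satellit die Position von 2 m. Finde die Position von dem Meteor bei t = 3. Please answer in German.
Wir müssen unsere Gleichung für den Snap s(t) = -360·t^2 + 600·t + 24 4-mal integrieren. Die Stammfunktion von dem Snap ist der Ruck. Mit j(0) = 6 erhalten wir j(t) = -120·t^3 + 300·t^2 + 24·t + 6. Das Integral von dem Ruck ist die Beschleunigung. Mit a(0) = 2 erhalten wir a(t) = -30·t^4 + 100·t^3 + 12·t^2 + 6·t + 2. Mit ∫a(t)dt und Anwendung von v(0) = -5, finden wir v(t) = -6·t^5 + 25·t^4 + 4·t^3 + 3·t^2 + 2·t - 5. Das Integral von der Geschwindigkeit, mit x(0) = -5, ergibt die Position: x(t) = -t^6 + 5·t^5 + t^4 + t^3 + t^2 - 5·t - 5. Aus der Gleichung für die Position x(t) = -t^6 + 5·t^5 + t^4 + t^3 + t^2 - 5·t - 5, setzen wir t = 3 ein und erhalten x = 583.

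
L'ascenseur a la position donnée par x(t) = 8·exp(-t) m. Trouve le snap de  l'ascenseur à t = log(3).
Nous devons dériver notre équation de la position x(t) = 8·exp(-t) 4 fois. La dérivée de la position donne la vitesse: v(t) = -8·exp(-t). En dérivant la vitesse, nous obtenons l'accélération: a(t) = 8·exp(-t). En dérivant l'accélération, nous obtenons le jerk: j(t) = -8·exp(-t). En prenant d/dt de j(t), nous trouvons s(t) = 8·exp(-t). De l'équation du snap s(t) = 8·exp(-t), nous substituons t = log(3) pour obtenir s = 8/3.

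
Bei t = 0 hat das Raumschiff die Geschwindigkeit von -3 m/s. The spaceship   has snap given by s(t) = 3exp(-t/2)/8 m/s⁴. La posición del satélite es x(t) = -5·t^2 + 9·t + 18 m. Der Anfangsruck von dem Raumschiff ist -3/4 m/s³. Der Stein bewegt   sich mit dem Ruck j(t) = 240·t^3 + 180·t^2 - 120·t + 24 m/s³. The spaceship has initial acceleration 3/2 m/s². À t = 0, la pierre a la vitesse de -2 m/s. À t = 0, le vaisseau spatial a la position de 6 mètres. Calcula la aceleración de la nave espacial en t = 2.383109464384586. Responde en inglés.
We need to integrate our snap equation s(t) = 3·exp(-t/2)/8 2 times. The antiderivative of snap, with j(0) = -3/4, gives jerk: j(t) = -3·exp(-t/2)/4. Integrating jerk and using the initial condition a(0) = 3/2, we get a(t) = 3·exp(-t/2)/2. Using a(t) = 3·exp(-t/2)/2 and substituting t = 2.383109464384586, we find a = 0.455622973446055.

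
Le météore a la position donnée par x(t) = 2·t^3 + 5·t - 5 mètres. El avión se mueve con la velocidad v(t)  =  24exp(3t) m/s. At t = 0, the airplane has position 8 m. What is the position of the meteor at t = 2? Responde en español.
De la ecuación de la posición x(t) = 2·t^3 + 5·t - 5, sustituimos t = 2 para obtener x = 21.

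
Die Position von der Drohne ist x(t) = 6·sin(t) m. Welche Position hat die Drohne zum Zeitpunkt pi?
Aus der Gleichung für die Position x(t) = 6·sin(t), setzen wir t = pi ein und erhalten x = 0.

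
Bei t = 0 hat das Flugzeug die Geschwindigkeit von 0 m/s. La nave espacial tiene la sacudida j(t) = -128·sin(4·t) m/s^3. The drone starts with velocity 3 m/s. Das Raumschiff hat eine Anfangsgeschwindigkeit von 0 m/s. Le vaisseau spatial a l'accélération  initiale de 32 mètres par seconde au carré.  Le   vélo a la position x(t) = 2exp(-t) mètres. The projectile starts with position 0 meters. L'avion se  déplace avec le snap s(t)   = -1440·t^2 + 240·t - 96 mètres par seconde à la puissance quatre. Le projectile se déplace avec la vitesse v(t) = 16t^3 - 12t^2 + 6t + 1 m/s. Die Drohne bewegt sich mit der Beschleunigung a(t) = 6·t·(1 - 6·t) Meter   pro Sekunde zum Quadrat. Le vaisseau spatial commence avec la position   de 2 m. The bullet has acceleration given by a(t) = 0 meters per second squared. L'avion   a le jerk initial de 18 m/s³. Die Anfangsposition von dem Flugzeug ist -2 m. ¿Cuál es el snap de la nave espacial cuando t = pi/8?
Para resolver esto, necesitamos tomar 1 derivada de nuestra ecuación de la sacudida j(t) = -128·sin(4·t). Tomando d/dt de j(t), encontramos s(t) = -512·cos(4·t). Usando s(t) = -512·cos(4·t) y sustituyendo t = pi/8, encontramos s = 0.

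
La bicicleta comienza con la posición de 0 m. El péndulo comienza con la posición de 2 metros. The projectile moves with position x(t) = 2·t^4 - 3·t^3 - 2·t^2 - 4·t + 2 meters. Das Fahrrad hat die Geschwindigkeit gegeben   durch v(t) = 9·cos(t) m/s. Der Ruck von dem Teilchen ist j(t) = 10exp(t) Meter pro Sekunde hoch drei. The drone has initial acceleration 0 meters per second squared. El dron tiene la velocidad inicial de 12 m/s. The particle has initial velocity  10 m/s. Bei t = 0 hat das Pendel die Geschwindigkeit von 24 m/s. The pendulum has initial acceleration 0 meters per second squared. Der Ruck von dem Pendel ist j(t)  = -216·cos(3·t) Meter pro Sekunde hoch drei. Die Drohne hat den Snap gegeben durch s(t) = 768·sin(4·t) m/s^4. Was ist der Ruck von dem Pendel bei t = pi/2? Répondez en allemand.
Wir haben den Ruck j(t) = -216·cos(3·t). Durch Einsetzen von t = pi/2: j(pi/2) = 0.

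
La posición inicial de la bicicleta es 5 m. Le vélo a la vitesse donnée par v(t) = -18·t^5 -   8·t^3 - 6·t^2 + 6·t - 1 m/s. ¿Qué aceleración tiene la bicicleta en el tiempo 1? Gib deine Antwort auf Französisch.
Pour résoudre ceci, nous devons prendre 1 dérivée de notre équation de la vitesse v(t) = -18·t^5 - 8·t^3 - 6·t^2 + 6·t - 1. La dérivée de la vitesse donne l'accélération: a(t) = -90·t^4 - 24·t^2 - 12·t + 6. De l'équation de l'accélération a(t) = -90·t^4 - 24·t^2 - 12·t + 6, nous substituons t = 1 pour obtenir a = -120.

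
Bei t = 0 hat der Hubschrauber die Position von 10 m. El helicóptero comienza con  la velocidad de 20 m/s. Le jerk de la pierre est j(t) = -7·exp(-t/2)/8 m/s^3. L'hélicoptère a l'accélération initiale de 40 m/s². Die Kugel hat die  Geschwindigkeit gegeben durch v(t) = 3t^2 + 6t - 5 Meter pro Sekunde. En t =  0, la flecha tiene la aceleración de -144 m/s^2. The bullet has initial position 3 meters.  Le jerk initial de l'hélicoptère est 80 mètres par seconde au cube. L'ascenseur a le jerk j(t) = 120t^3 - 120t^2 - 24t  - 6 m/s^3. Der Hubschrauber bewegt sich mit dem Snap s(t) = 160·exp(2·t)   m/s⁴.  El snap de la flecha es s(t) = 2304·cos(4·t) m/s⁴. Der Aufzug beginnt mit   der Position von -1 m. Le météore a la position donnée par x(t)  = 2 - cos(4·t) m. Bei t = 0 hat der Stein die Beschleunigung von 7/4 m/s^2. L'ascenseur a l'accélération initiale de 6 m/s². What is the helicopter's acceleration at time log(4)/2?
To find the answer, we compute 2 antiderivatives of s(t) = 160·exp(2·t). The integral of snap is jerk. Using j(0) = 80, we get j(t) = 80·exp(2·t). Finding the integral of j(t) and using a(0) = 40: a(t) = 40·exp(2·t). From the given acceleration equation a(t) = 40·exp(2·t), we substitute t = log(4)/2 to get a = 160.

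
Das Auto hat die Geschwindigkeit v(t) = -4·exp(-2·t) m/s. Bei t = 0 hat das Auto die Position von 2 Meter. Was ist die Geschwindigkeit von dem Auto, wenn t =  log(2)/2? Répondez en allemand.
Wir haben die Geschwindigkeit v(t) = -4·exp(-2·t). Durch Einsetzen von t = log(2)/2: v(log(2)/2) = -2.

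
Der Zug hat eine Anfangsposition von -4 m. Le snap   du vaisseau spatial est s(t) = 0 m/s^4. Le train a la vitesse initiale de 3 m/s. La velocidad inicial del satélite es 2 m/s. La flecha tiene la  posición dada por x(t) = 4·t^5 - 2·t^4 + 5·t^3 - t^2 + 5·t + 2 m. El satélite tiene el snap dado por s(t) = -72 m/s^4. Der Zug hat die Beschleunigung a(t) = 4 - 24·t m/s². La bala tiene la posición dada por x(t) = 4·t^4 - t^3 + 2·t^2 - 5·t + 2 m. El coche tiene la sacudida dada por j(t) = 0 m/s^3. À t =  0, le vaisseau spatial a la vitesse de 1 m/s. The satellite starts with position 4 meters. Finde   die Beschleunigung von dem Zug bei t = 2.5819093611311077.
Aus der Gleichung für die Beschleunigung a(t) = 4 - 24·t, setzen wir t = 2.5819093611311077 ein und erhalten a = -57.9658246671466.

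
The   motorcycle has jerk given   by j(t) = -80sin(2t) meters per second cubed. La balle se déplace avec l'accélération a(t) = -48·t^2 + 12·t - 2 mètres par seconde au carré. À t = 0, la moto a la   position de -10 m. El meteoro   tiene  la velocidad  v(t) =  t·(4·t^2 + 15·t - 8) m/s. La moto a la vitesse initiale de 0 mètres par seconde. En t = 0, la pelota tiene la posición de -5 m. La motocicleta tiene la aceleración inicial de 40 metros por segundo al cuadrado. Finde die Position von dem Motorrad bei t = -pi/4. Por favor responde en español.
Necesitamos integrar nuestra ecuación de la sacudida j(t) = -80·sin(2·t) 3 veces. Tomando ∫j(t)dt y aplicando a(0) = 40, encontramos a(t) = 40·cos(2·t). Tomando ∫a(t)dt y aplicando v(0) = 0, encontramos v(t) = 20·sin(2·t). Tomando ∫v(t)dt y aplicando x(0) = -10, encontramos x(t) = -10·cos(2·t). De la ecuación de la posición x(t) = -10·cos(2·t), sustituimos t = -pi/4 para obtener x = 0.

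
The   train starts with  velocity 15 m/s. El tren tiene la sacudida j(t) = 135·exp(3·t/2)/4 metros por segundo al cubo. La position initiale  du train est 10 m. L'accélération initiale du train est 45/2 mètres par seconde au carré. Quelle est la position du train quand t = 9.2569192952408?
Nous devons intégrer notre équation du jerk j(t) = 135·exp(3·t/2)/4 3 fois. La primitive du jerk est l'accélération. En utilisant a(0) = 45/2, nous obtenons a(t) = 45·exp(3·t/2)/2. En intégrant l'accélération et en utilisant la condition initiale v(0) = 15, nous obtenons v(t) = 15·exp(3·t/2). En prenant ∫v(t)dt et en appliquant x(0) = 10, nous trouvons x(t) = 10·exp(3·t/2). Nous avons la position x(t) = 10·exp(3·t/2). En substituant t = 9.2569192952408: x(9.2569192952408) = 10723670.3226827.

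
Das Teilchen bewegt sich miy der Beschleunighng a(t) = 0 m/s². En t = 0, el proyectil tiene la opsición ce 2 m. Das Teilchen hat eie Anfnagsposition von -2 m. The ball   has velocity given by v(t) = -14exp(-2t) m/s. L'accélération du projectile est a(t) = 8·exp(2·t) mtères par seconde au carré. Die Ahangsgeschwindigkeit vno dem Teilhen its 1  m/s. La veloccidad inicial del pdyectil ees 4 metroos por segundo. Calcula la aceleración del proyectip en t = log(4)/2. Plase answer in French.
De l'équation de l'accélération a(t) = 8·exp(2·t), nous substituons t = log(4)/2 pour obtenir a = 32.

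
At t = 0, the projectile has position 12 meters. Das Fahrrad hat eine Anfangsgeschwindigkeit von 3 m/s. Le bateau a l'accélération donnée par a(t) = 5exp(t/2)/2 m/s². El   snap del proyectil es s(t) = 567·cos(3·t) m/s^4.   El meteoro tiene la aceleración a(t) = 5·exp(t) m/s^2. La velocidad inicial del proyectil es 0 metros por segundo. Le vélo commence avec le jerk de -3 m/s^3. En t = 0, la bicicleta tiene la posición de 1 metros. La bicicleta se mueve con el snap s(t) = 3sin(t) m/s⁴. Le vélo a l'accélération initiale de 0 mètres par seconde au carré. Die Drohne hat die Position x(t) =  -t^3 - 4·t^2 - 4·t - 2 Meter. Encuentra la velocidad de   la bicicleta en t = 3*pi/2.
Debemos encontrar la integral de nuestra ecuación del snap s(t) = 3·sin(t) 3 veces. La antiderivada del snap es la sacudida. Usando j(0) = -3, obtenemos j(t) = -3·cos(t). La integral de la sacudida, con a(0) = 0, da la aceleración: a(t) = -3·sin(t). Integrando la aceleración y usando la condición inicial v(0) = 3, obtenemos v(t) = 3·cos(t). De la ecuación de la velocidad v(t) = 3·cos(t), sustituimos t = 3*pi/2 para obtener v = 0.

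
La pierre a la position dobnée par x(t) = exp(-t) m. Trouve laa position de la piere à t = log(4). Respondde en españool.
Tenemos la posición x(t) = exp(-t). Sustituyendo t = log(4): x(log(4)) = 1/4.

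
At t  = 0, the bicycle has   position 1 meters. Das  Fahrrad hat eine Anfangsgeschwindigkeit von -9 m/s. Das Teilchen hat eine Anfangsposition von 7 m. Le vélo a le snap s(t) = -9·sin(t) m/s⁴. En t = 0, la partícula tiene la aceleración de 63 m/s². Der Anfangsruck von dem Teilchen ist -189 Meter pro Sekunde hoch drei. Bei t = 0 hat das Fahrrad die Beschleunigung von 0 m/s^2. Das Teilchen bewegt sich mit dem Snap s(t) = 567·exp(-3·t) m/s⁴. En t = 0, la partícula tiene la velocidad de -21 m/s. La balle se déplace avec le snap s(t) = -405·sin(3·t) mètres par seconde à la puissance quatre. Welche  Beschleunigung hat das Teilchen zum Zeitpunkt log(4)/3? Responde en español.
Debemos encontrar la integral de nuestra ecuación del snap s(t) = 567·exp(-3·t) 2 veces. La integral del snap, con j(0) = -189, da la sacudida: j(t) = -189·exp(-3·t). La antiderivada de la sacudida, con a(0) = 63, da la aceleración: a(t) = 63·exp(-3·t). De la ecuación de la aceleración a(t) = 63·exp(-3·t), sustituimos t = log(4)/3 para obtener a = 63/4.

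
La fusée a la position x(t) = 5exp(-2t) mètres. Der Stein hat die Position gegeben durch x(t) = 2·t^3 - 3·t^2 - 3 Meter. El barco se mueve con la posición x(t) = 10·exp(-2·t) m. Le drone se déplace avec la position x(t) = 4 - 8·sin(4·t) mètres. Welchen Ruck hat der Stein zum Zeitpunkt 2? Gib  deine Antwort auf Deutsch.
Wir müssen unsere Gleichung für die Position x(t) = 2·t^3 - 3·t^2 - 3 3-mal ableiten. Durch Ableiten von der Position erhalten wir die Geschwindigkeit: v(t) = 6·t^2 - 6·t. Mit d/dt von v(t) finden wir a(t) = 12·t - 6. Die Ableitung von der Beschleunigung ergibt den Ruck: j(t) = 12. Aus der Gleichung für den Ruck j(t) = 12, setzen wir t = 2 ein und erhalten j = 12.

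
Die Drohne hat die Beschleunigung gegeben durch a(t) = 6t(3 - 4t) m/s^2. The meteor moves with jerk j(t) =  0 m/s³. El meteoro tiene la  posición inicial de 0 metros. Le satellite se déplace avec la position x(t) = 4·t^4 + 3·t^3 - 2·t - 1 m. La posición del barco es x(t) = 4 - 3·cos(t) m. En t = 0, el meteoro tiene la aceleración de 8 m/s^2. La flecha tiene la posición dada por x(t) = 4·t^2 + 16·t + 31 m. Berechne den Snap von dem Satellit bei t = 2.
Wir müssen unsere Gleichung für die Position x(t) = 4·t^4 + 3·t^3 - 2·t - 1 4-mal ableiten. Mit d/dt von x(t) finden wir v(t) = 16·t^3 + 9·t^2 - 2. Die Ableitung von der Geschwindigkeit ergibt die Beschleunigung: a(t) = 48·t^2 + 18·t. Mit d/dt von a(t) finden wir j(t) = 96·t + 18. Mit d/dt von j(t) finden wir s(t) = 96. Wir haben den Snap s(t) = 96. Durch Einsetzen von t = 2: s(2) = 96.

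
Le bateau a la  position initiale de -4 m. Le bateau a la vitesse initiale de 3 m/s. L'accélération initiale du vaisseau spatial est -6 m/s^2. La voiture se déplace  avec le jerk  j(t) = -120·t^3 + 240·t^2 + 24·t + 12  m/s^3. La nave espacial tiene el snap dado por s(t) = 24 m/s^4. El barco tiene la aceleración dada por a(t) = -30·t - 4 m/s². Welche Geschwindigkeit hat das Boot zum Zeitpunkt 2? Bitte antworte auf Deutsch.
Um dies zu lösen, müssen wir 1 Integral unserer Gleichung für die Beschleunigung a(t) = -30·t - 4 finden. Die Stammfunktion von der Beschleunigung, mit v(0) = 3, ergibt die Geschwindigkeit: v(t) = -15·t^2 - 4·t + 3. Wir haben die Geschwindigkeit v(t) = -15·t^2 - 4·t + 3. Durch Einsetzen von t = 2: v(2) = -65.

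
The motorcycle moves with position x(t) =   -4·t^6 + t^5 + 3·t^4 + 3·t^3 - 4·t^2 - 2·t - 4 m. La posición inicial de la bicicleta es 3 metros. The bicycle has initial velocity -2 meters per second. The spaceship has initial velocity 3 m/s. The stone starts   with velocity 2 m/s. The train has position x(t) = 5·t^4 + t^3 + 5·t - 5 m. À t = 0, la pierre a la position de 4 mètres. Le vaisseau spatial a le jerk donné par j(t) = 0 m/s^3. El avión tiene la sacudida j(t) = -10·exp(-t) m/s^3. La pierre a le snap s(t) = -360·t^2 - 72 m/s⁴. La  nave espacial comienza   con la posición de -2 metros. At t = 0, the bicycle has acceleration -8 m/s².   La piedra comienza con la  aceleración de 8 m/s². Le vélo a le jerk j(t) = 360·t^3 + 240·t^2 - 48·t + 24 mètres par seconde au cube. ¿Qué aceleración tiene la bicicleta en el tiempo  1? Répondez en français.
Nous devons intégrer notre équation du jerk j(t) = 360·t^3 + 240·t^2 - 48·t + 24 1 fois. La primitive du jerk, avec a(0) = -8, donne l'accélération: a(t) = 90·t^4 + 80·t^3 - 24·t^2 + 24·t - 8. De l'équation de l'accélération a(t) = 90·t^4 + 80·t^3 - 24·t^2 + 24·t - 8, nous substituons t = 1 pour obtenir a = 162.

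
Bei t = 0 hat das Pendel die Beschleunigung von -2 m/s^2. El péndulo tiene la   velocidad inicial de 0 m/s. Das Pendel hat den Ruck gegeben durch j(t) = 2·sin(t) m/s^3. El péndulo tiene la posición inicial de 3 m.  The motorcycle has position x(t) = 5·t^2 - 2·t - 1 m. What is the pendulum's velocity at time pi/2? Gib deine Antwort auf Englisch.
We need to integrate our jerk equation j(t) = 2·sin(t) 2 times. Taking ∫j(t)dt and applying a(0) = -2, we find a(t) = -2·cos(t). The antiderivative of acceleration, with v(0) = 0, gives velocity: v(t) = -2·sin(t). From the given velocity equation v(t) = -2·sin(t), we substitute t = pi/2 to get v = -2.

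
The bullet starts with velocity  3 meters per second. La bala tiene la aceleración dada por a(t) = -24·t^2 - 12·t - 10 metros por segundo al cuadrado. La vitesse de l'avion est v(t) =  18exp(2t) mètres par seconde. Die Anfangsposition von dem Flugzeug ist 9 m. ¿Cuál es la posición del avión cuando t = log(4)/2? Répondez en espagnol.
Para resolver esto, necesitamos tomar 1 antiderivada de nuestra ecuación de la velocidad v(t) = 18·exp(2·t). Tomando ∫v(t)dt y aplicando x(0) = 9, encontramos x(t) = 9·exp(2·t). De la ecuación de la posición x(t) = 9·exp(2·t), sustituimos t = log(4)/2 para obtener x = 36.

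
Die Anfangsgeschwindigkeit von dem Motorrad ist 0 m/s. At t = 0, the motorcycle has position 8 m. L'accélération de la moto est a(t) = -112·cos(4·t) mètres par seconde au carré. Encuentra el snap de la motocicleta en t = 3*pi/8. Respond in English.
We must differentiate our acceleration equation a(t) = -112·cos(4·t) 2 times. The derivative of acceleration gives jerk: j(t) = 448·sin(4·t). Taking d/dt of j(t), we find s(t) = 1792·cos(4·t). Using s(t) = 1792·cos(4·t) and substituting t = 3*pi/8, we find s = 0.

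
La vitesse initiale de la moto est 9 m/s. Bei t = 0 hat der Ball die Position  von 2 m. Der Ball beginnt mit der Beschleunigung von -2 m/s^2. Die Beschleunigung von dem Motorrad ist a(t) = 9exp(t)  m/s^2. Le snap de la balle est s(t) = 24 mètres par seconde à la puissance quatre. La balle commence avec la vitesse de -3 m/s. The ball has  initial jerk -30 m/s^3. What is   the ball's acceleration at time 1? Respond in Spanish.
Necesitamos integrar nuestra ecuación del snap s(t) = 24 2 veces. La integral del snap es la sacudida. Usando j(0) = -30, obtenemos j(t) = 24·t - 30. Tomando ∫j(t)dt y aplicando a(0) = -2, encontramos a(t) = 12·t^2 - 30·t - 2. De la ecuación de la aceleración a(t) = 12·t^2 - 30·t - 2, sustituimos t = 1 para obtener a = -20.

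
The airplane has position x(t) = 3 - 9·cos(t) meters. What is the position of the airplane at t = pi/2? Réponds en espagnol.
Tenemos la posición x(t) = 3 - 9·cos(t). Sustituyendo t = pi/2: x(pi/2) = 3.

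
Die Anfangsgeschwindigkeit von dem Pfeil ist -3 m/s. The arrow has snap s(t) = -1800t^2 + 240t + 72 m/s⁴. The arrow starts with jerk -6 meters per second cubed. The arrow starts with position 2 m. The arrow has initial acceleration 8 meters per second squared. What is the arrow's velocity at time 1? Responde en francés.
Nous devons trouver l'intégrale de notre équation du snap s(t) = -1800·t^2 + 240·t + 72 3 fois. En prenant ∫s(t)dt et en appliquant j(0) = -6, nous trouvons j(t) = -600·t^3 + 120·t^2 + 72·t - 6. L'intégrale du jerk, avec a(0) = 8, donne l'accélération: a(t) = -150·t^4 + 40·t^3 + 36·t^2 - 6·t + 8. En intégrant l'accélération et en utilisant la condition initiale v(0) = -3, nous obtenons v(t) = -30·t^5 + 10·t^4 + 12·t^3 - 3·t^2 + 8·t - 3. En utilisant v(t) = -30·t^5 + 10·t^4 + 12·t^3 - 3·t^2 + 8·t - 3 et en substituant t = 1, nous trouvons v = -6.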